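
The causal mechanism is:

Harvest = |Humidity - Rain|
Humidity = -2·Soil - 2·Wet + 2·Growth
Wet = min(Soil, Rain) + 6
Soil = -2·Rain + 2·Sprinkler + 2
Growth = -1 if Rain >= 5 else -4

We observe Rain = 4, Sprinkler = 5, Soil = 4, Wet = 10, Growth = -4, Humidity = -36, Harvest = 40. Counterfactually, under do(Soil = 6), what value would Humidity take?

The intervention breaks the incoming arrows to Soil: Soil = -2·Rain + 2·Sprinkler + 2 no longer applies, and Soil = 6.
Wet = min(Soil, Rain) + 6  [with Soil=6, Rain=4]  = 10
Growth = -1 if Rain >= 5 else -4  [with Rain=4]  = -4
Humidity = -2·Soil - 2·Wet + 2·Growth  [with Soil=6, Wet=10, Growth=-4]  = -40

-40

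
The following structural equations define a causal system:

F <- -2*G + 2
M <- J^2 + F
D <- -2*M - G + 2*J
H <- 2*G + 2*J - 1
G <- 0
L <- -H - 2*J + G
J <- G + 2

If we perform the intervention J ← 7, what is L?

-27

The intervention breaks the incoming arrows to J: J <- G + 2 no longer applies, and J = 7.
H = 2*G + 2*J - 1  [with G=0, J=7]  = 13
L = -H - 2*J + G  [with H=13, J=7, G=0]  = -27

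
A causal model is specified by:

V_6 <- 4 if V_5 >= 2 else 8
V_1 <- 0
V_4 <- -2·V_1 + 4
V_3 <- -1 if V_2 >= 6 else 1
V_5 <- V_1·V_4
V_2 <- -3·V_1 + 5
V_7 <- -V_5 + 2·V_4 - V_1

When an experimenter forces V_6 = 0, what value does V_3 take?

do(V_6=0) replaces the equation V_6 <- 4 if V_5 >= 2 else 8 with the constant V_6 = 0.
V_3 is not downstream of the intervention, so its value is determined by the original equations.
V_2 = -3·V_1 + 5  [with V_1=0]  = 5
V_3 = -1 if V_2 >= 6 else 1  [with V_2=5]  = 1

1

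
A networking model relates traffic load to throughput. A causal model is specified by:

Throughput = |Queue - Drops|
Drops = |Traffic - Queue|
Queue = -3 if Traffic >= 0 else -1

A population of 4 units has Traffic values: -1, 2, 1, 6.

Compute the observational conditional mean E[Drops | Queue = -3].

6

E[Drops|Queue=-3] averages over only the 3 units with Queue=-3 (Traffic = 2, 1, 6): Drops = 5, 4, 9, mean 6.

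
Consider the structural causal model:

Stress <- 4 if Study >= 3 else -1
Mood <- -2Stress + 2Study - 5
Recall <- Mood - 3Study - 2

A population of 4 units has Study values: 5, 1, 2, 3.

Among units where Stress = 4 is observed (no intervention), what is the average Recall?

-19

Observing Stress=4 restricts to units where Stress's equation naturally yields 4: Study ∈ {5, 3}. In that subpopulation Recall = -20, -18, mean -19.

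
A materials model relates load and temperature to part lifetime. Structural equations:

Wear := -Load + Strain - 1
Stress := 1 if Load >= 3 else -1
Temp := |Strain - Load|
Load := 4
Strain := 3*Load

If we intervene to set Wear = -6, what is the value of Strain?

12

do(Wear=-6) replaces the equation Wear := -Load + Strain - 1 with the constant Wear = -6.
Strain is not downstream of the intervention, so its value is determined by the original equations.
Strain = 3*Load  [with Load=4]  = 12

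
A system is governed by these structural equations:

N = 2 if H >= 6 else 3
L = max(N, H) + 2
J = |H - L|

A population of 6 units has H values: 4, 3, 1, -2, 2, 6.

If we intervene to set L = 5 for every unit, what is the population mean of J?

3

Every unit gets L=5 under the intervention. J values become 1, 2, 4, 7, 3, 1; E[J|do(L=5)] = 3.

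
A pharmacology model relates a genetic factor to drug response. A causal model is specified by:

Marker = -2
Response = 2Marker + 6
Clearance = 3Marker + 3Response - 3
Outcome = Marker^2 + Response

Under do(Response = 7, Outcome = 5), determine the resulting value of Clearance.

12

The joint intervention fixes Response = 7, Outcome = 5, removing each variable's own equation.
Clearance = 3Marker + 3Response - 3  [with Marker=-2, Response=7]  = 12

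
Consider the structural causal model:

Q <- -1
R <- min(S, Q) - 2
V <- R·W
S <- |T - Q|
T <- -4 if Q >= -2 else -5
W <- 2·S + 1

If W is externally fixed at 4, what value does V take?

-12

The intervention breaks the incoming arrows to W: W <- 2·S + 1 no longer applies, and W = 4.
T = -4 if Q >= -2 else -5  [with Q=-1]  = -4
S = |T - Q|  [with T=-4, Q=-1]  = 3
R = min(S, Q) - 2  [with S=3, Q=-1]  = -3
V = R·W  [with R=-3, W=4]  = -12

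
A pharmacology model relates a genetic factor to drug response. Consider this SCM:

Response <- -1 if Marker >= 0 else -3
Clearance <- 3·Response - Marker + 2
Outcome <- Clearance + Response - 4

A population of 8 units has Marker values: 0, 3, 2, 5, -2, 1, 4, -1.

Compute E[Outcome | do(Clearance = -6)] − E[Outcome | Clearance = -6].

0.5

do(Clearance=-6) breaks Clearance's dependence on Marker. With Clearance=-6 fixed, Outcome across the units is -11, -11, -11, -11, -13, -11, -11, -13, mean -11.5.
Observing Clearance=-6 restricts to units where Clearance's equation naturally yields -6: Marker ∈ {5, -1}. In that subpopulation Outcome = -11, -13, mean -12.
Difference = -11.5 − (-12) = 0.5.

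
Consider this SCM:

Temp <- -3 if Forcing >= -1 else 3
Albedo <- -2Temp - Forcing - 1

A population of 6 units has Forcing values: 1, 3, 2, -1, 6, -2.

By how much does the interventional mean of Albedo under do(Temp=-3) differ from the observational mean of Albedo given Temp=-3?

0.7

Every unit gets Temp=-3 under the intervention. Albedo values become 4, 2, 3, 6, -1, 7; E[Albedo|do(Temp=-3)] = 3.5.
E[Albedo|Temp=-3] averages over only the 5 units with Temp=-3 (Forcing = 1, 3, 2, -1, 6): Albedo = 4, 2, 3, 6, -1, mean 2.8.
Difference = 3.5 − 2.8 = 0.7.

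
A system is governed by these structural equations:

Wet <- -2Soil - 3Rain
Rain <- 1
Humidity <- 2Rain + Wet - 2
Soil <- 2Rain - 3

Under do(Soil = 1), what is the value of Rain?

1

Under do(Soil=1), the mechanism Soil <- 2Rain - 3 is discarded; Soil is fixed at 1.
Rain is not downstream of the intervention, so its value is determined by the original equations.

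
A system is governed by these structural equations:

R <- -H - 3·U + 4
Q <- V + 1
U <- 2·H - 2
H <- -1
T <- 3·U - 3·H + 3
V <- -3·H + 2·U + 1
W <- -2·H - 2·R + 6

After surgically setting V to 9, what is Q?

10

The intervention breaks the incoming arrows to V: V <- -3·H + 2·U + 1 no longer applies, and V = 9.
Q = V + 1  [with V=9]  = 10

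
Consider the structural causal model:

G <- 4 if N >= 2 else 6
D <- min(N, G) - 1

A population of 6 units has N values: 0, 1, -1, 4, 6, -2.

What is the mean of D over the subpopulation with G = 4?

3

E[D|G=4] averages over only the 2 units with G=4 (N = 4, 6): D = 3, 3, mean 3.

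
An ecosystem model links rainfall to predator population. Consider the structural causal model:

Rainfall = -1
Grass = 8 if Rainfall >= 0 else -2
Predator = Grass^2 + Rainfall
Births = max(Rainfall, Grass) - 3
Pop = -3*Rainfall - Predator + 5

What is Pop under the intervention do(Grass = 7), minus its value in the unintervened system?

do(Grass=7) replaces the equation Grass = 8 if Rainfall >= 0 else -2 with the constant Grass = 7.
Predator = Grass^2 + Rainfall  [with Grass=7, Rainfall=-1]  = 48
Pop = -3*Rainfall - Predator + 5  [with Rainfall=-1, Predator=48]  = -40
Without intervention: Grass = 8 if Rainfall >= 0 else -2  [with Rainfall=-1]  = -2; Predator = Grass^2 + Rainfall  [with Grass=-2, Rainfall=-1]  = 3; Pop = -3*Rainfall - Predator + 5  [with Rainfall=-1, Predator=3]  = 5.
Change = -40 − 5 = -45.

-45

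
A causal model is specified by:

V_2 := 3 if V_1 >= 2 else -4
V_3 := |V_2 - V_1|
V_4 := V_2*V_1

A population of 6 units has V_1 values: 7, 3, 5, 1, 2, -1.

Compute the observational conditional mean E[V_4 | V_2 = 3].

12.75

Observing V_2=3 restricts to units where V_2's equation naturally yields 3: V_1 ∈ {7, 3, 5, 2}. In that subpopulation V_4 = 21, 9, 15, 6, mean 12.75.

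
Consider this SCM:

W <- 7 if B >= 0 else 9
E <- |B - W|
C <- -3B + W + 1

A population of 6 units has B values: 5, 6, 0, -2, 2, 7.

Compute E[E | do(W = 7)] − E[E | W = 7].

1

Under do(W=7), W's equation is replaced by W=7 for every unit. Per-unit E: 2, 1, 7, 9, 5, 0. Mean = 4.
E[E|W=7] averages over only the 5 units with W=7 (B = 5, 6, 0, 2, 7): E = 2, 1, 7, 5, 0, mean 3.
Difference = 4 − 3 = 1.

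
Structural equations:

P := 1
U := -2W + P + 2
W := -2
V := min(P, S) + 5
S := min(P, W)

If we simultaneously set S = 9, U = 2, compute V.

6

The joint intervention fixes S = 9, U = 2, removing each variable's own equation.
V = min(P, S) + 5  [with P=1, S=9]  = 6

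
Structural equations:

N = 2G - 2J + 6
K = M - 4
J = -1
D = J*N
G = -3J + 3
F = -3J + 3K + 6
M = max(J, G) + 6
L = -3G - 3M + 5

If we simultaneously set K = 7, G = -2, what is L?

-4

The joint intervention fixes K = 7, G = -2, removing each variable's own equation.
M = max(J, G) + 6  [with J=-1, G=-2]  = 5
L = -3G - 3M + 5  [with G=-2, M=5]  = -4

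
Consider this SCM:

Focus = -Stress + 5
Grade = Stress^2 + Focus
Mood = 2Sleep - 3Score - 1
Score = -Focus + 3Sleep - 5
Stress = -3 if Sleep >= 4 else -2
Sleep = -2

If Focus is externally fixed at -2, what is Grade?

The intervention breaks the incoming arrows to Focus: Focus = -Stress + 5 no longer applies, and Focus = -2.
Stress = -3 if Sleep >= 4 else -2  [with Sleep=-2]  = -2
Grade = Stress^2 + Focus  [with Stress=-2, Focus=-2]  = 2

2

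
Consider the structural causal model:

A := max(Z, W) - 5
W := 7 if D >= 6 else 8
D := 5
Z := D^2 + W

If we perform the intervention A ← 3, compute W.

The intervention breaks the incoming arrows to A: A := max(Z, W) - 5 no longer applies, and A = 3.
Since W is not a descendant of the intervened variable, it is unaffected.
W = 7 if D >= 6 else 8  [with D=5]  = 8

8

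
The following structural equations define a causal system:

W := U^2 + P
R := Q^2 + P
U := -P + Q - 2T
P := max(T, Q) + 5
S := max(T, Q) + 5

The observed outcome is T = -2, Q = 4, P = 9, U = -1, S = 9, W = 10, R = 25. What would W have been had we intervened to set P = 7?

8

The intervention breaks the incoming arrows to P: P := max(T, Q) + 5 no longer applies, and P = 7.
U = -P + Q - 2T  [with P=7, Q=4, T=-2]  = 1
W = U^2 + P  [with U=1, P=7]  = 8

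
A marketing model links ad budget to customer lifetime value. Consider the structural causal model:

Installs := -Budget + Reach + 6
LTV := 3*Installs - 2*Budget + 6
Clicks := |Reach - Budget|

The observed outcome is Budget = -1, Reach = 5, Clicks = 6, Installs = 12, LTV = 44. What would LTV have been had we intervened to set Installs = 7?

29

Intervening sets Installs = 7 and removes its equation (Installs := -Budget + Reach + 6).
LTV = 3*Installs - 2*Budget + 6  [with Installs=7, Budget=-1]  = 29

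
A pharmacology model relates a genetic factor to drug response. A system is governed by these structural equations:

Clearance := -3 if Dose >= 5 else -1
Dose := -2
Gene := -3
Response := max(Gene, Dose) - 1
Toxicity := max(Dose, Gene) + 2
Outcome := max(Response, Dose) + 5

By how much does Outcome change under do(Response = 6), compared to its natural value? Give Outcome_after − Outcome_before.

The intervention breaks the incoming arrows to Response: Response := max(Gene, Dose) - 1 no longer applies, and Response = 6.
Outcome = max(Response, Dose) + 5  [with Response=6, Dose=-2]  = 11
Without intervention: Response = max(Gene, Dose) - 1  [with Gene=-3, Dose=-2]  = -3; Outcome = max(Response, Dose) + 5  [with Response=-3, Dose=-2]  = 3.
Change = 11 − 3 = 8.

8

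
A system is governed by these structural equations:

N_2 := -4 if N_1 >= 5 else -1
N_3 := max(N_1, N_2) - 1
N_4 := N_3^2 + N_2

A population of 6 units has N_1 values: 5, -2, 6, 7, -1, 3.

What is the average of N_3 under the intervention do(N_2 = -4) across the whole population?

do(N_2=-4) breaks N_2's dependence on N_1. With N_2=-4 fixed, N_3 across the units is 4, -3, 5, 6, -2, 2, mean 2.

2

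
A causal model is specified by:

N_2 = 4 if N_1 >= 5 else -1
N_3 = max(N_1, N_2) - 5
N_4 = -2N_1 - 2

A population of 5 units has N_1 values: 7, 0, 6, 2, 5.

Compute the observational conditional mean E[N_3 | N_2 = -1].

-4

E[N_3|N_2=-1] averages over only the 2 units with N_2=-1 (N_1 = 0, 2): N_3 = -5, -3, mean -4.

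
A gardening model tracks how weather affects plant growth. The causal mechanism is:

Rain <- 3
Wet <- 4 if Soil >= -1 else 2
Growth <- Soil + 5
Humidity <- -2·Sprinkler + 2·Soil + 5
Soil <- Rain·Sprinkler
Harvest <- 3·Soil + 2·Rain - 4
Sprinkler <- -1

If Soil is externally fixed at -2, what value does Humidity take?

The intervention breaks the incoming arrows to Soil: Soil <- Rain·Sprinkler no longer applies, and Soil = -2.
Humidity = -2·Sprinkler + 2·Soil + 5  [with Sprinkler=-1, Soil=-2]  = 3

3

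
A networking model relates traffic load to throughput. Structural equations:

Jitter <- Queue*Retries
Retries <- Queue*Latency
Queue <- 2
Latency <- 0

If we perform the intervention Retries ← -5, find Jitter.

-10

The intervention breaks the incoming arrows to Retries: Retries <- Queue*Latency no longer applies, and Retries = -5.
Jitter = Queue*Retries  [with Queue=2, Retries=-5]  = -10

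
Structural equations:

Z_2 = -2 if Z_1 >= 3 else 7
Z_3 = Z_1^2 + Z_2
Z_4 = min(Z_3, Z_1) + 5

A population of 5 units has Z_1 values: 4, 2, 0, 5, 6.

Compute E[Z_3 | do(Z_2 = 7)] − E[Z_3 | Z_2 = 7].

14.2

Every unit gets Z_2=7 under the intervention. Z_3 values become 23, 11, 7, 32, 43; E[Z_3|do(Z_2=7)] = 23.2.
Observing Z_2=7 restricts to units where Z_2's equation naturally yields 7: Z_1 ∈ {2, 0}. In that subpopulation Z_3 = 11, 7, mean 9.
Difference = 23.2 − 9 = 14.2.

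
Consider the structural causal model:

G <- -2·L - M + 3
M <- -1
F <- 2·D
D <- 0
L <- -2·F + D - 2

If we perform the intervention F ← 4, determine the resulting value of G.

do(F=4) replaces the equation F <- 2·D with the constant F = 4.
L = -2·F + D - 2  [with F=4, D=0]  = -10
G = -2·L - M + 3  [with L=-10, M=-1]  = 24

24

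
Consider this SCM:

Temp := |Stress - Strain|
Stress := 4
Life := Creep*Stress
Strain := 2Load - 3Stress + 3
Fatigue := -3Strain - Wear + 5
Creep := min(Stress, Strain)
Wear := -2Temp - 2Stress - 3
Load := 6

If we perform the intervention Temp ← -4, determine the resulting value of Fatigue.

-1

The intervention breaks the incoming arrows to Temp: Temp := |Stress - Strain| no longer applies, and Temp = -4.
Strain = 2Load - 3Stress + 3  [with Load=6, Stress=4]  = 3
Wear = -2Temp - 2Stress - 3  [with Temp=-4, Stress=4]  = -3
Fatigue = -3Strain - Wear + 5  [with Strain=3, Wear=-3]  = -1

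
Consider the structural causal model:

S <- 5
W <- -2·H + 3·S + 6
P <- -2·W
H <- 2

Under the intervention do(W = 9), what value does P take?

-18

The intervention breaks the incoming arrows to W: W <- -2·H + 3·S + 6 no longer applies, and W = 9.
P = -2·W  [with W=9]  = -18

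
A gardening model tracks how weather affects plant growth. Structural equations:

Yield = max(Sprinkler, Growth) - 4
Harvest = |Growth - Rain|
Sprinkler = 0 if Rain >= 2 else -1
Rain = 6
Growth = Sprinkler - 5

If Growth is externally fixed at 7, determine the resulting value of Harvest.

1

do(Growth=7) replaces the equation Growth = Sprinkler - 5 with the constant Growth = 7.
Harvest = |Growth - Rain|  [with Growth=7, Rain=6]  = 1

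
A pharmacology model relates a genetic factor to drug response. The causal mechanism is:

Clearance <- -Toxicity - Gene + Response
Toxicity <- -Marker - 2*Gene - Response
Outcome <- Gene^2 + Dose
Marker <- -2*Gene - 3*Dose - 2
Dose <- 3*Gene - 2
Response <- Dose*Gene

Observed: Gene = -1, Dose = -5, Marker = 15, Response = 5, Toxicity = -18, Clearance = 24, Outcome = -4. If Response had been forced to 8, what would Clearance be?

Under do(Response=8), the mechanism Response <- Dose*Gene is discarded; Response is fixed at 8.
Dose = 3*Gene - 2  [with Gene=-1]  = -5
Marker = -2*Gene - 3*Dose - 2  [with Gene=-1, Dose=-5]  = 15
Toxicity = -Marker - 2*Gene - Response  [with Marker=15, Gene=-1, Response=8]  = -21
Clearance = -Toxicity - Gene + Response  [with Toxicity=-21, Gene=-1, Response=8]  = 30

30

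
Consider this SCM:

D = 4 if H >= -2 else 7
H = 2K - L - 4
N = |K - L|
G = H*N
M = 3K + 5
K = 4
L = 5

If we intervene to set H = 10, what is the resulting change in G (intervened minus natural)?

The intervention breaks the incoming arrows to H: H = 2K - L - 4 no longer applies, and H = 10.
N = |K - L|  [with K=4, L=5]  = 1
G = H*N  [with H=10, N=1]  = 10
Without intervention: H = 2K - L - 4  [with K=4, L=5]  = -1; N = |K - L|  [with K=4, L=5]  = 1; G = H*N  [with H=-1, N=1]  = -1.
Change = 10 − (-1) = 11.

11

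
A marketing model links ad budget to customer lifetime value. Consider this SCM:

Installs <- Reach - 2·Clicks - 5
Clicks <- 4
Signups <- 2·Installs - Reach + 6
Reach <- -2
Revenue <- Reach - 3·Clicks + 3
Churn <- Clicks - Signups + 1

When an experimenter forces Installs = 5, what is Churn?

do(Installs=5) replaces the equation Installs <- Reach - 2·Clicks - 5 with the constant Installs = 5.
Signups = 2·Installs - Reach + 6  [with Installs=5, Reach=-2]  = 18
Churn = Clicks - Signups + 1  [with Clicks=4, Signups=18]  = -13

-13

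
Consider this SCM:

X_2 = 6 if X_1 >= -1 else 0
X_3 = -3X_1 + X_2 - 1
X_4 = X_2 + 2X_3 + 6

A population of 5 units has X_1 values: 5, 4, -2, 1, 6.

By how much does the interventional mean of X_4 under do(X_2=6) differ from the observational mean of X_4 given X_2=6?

Under do(X_2=6), X_2's equation is replaced by X_2=6 for every unit. Per-unit X_4: -8, -2, 34, 16, -14. Mean = 5.2.
Conditioning on X_2=6 selects the 4 unit(s) with X_1 ∈ {5, 4, 1, 6}. Their X_4 values: -8, -2, 16, -14. Mean = -2.
Difference = 5.2 − (-2) = 7.2.

7.2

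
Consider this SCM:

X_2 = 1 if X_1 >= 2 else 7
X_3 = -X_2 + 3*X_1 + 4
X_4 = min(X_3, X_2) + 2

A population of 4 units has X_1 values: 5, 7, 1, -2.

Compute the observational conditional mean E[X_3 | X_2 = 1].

21

Observing X_2=1 restricts to units where X_2's equation naturally yields 1: X_1 ∈ {5, 7}. In that subpopulation X_3 = 18, 24, mean 21.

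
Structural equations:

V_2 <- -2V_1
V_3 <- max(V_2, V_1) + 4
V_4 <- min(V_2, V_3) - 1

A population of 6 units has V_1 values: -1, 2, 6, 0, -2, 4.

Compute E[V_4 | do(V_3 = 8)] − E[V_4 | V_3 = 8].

-1

Under do(V_3=8), V_3's equation is replaced by V_3=8 for every unit. Per-unit V_4: 1, -5, -13, -1, 3, -9. Mean = -4.
Observing V_3=8 restricts to units where V_3's equation naturally yields 8: V_1 ∈ {-2, 4}. In that subpopulation V_4 = 3, -9, mean -3.
Difference = -4 − (-3) = -1.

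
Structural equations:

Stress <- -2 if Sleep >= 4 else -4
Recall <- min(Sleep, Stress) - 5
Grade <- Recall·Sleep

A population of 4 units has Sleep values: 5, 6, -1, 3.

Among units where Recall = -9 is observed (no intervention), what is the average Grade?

-9

Conditioning on Recall=-9 selects the 2 unit(s) with Sleep ∈ {-1, 3}. Their Grade values: 9, -27. Mean = -9.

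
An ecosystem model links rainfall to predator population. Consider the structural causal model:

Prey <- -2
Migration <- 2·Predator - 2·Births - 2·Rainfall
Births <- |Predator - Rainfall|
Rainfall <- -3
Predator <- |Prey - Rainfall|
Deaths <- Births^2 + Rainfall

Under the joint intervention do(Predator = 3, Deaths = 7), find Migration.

Setting Predator = 3, Deaths = 7 by intervention discards those variables' equations.
Births = |Predator - Rainfall|  [with Predator=3, Rainfall=-3]  = 6
Migration = 2·Predator - 2·Births - 2·Rainfall  [with Predator=3, Births=6, Rainfall=-3]  = 0

0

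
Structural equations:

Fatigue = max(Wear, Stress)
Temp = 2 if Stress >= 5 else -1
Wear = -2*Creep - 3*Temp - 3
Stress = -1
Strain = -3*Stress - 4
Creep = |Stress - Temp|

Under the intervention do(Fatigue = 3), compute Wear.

do(Fatigue=3) replaces the equation Fatigue = max(Wear, Stress) with the constant Fatigue = 3.
Since Wear is not a descendant of the intervened variable, it is unaffected.
Temp = 2 if Stress >= 5 else -1  [with Stress=-1]  = -1
Creep = |Stress - Temp|  [with Stress=-1, Temp=-1]  = 0
Wear = -2*Creep - 3*Temp - 3  [with Creep=0, Temp=-1]  = 0

0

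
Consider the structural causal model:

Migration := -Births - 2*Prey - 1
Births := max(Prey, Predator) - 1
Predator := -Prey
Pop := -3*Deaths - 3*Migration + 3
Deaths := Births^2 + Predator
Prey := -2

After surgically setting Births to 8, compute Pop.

-180

The intervention breaks the incoming arrows to Births: Births := max(Prey, Predator) - 1 no longer applies, and Births = 8.
Predator = -Prey  [with Prey=-2]  = 2
Deaths = Births^2 + Predator  [with Births=8, Predator=2]  = 66
Migration = -Births - 2*Prey - 1  [with Births=8, Prey=-2]  = -5
Pop = -3*Deaths - 3*Migration + 3  [with Deaths=66, Migration=-5]  = -180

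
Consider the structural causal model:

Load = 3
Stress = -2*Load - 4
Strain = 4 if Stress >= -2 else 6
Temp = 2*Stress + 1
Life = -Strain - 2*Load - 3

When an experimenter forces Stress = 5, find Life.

do(Stress=5) replaces the equation Stress = -2*Load - 4 with the constant Stress = 5.
Strain = 4 if Stress >= -2 else 6  [with Stress=5]  = 4
Life = -Strain - 2*Load - 3  [with Strain=4, Load=3]  = -13

-13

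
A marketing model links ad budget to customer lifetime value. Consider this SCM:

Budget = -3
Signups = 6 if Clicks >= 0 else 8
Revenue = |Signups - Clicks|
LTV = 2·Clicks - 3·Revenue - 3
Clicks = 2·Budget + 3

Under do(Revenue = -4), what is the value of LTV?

3

Intervening sets Revenue = -4 and removes its equation (Revenue = |Signups - Clicks|).
Clicks = 2·Budget + 3  [with Budget=-3]  = -3
LTV = 2·Clicks - 3·Revenue - 3  [with Clicks=-3, Revenue=-4]  = 3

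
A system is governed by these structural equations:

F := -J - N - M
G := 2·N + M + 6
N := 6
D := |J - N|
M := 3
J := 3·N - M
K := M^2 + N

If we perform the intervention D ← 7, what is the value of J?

do(D=7) replaces the equation D := |J - N| with the constant D = 7.
J is not downstream of the intervention, so its value is determined by the original equations.
J = 3·N - M  [with N=6, M=3]  = 15

15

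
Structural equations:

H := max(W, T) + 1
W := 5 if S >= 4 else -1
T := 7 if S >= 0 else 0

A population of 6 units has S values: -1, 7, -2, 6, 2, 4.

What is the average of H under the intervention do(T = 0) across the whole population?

Under do(T=0), T's equation is replaced by T=0 for every unit. Per-unit H: 1, 6, 1, 6, 1, 6. Mean = 3.5.

3.5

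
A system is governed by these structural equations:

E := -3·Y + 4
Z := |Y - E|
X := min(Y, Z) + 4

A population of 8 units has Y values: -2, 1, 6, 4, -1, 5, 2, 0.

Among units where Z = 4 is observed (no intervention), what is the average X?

Conditioning on Z=4 selects the 2 unit(s) with Y ∈ {2, 0}. Their X values: 6, 4. Mean = 5.

5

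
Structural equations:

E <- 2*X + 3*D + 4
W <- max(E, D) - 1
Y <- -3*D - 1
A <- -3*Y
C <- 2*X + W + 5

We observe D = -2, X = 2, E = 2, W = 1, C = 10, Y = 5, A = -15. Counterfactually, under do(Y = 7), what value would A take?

Intervening sets Y = 7 and removes its equation (Y <- -3*D - 1).
A = -3*Y  [with Y=7]  = -21

-21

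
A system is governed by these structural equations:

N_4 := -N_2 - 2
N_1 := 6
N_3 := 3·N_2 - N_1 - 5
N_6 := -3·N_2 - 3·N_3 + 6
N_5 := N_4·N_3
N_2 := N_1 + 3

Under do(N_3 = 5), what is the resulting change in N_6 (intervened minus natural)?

33

The intervention breaks the incoming arrows to N_3: N_3 := 3·N_2 - N_1 - 5 no longer applies, and N_3 = 5.
N_2 = N_1 + 3  [with N_1=6]  = 9
N_6 = -3·N_2 - 3·N_3 + 6  [with N_2=9, N_3=5]  = -36
Without intervention: N_2 = N_1 + 3  [with N_1=6]  = 9; N_3 = 3·N_2 - N_1 - 5  [with N_2=9, N_1=6]  = 16; N_6 = -3·N_2 - 3·N_3 + 6  [with N_2=9, N_3=16]  = -69.
Change = -36 − (-69) = 33.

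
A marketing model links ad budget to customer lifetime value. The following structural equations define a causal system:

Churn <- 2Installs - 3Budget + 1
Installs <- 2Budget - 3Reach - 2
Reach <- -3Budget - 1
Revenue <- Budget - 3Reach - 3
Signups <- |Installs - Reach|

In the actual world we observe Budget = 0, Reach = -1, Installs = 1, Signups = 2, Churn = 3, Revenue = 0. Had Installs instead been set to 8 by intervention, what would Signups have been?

The intervention breaks the incoming arrows to Installs: Installs <- 2Budget - 3Reach - 2 no longer applies, and Installs = 8.
Reach = -3Budget - 1  [with Budget=0]  = -1
Signups = |Installs - Reach|  [with Installs=8, Reach=-1]  = 9

9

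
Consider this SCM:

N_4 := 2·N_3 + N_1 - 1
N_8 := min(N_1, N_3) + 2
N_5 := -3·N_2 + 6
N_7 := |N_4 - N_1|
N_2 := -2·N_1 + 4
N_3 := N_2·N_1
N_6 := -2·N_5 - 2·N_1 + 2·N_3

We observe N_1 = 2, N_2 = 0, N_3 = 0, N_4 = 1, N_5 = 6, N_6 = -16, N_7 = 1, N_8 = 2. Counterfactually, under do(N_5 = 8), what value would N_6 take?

-20

The intervention breaks the incoming arrows to N_5: N_5 := -3·N_2 + 6 no longer applies, and N_5 = 8.
N_2 = -2·N_1 + 4  [with N_1=2]  = 0
N_3 = N_2·N_1  [with N_2=0, N_1=2]  = 0
N_6 = -2·N_5 - 2·N_1 + 2·N_3  [with N_5=8, N_1=2, N_3=0]  = -20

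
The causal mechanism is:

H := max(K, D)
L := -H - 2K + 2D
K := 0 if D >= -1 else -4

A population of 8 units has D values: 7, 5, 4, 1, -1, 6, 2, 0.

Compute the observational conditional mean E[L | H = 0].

-1

Observing H=0 restricts to units where H's equation naturally yields 0: D ∈ {-1, 0}. In that subpopulation L = -2, 0, mean -1.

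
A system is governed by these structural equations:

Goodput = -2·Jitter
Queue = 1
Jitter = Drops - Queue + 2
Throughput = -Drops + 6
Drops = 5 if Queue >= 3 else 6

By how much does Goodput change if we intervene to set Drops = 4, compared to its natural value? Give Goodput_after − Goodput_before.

4

do(Drops=4) replaces the equation Drops = 5 if Queue >= 3 else 6 with the constant Drops = 4.
Jitter = Drops - Queue + 2  [with Drops=4, Queue=1]  = 5
Goodput = -2·Jitter  [with Jitter=5]  = -10
Without intervention: Drops = 5 if Queue >= 3 else 6  [with Queue=1]  = 6; Jitter = Drops - Queue + 2  [with Drops=6, Queue=1]  = 7; Goodput = -2·Jitter  [with Jitter=7]  = -14.
Change = -10 − (-14) = 4.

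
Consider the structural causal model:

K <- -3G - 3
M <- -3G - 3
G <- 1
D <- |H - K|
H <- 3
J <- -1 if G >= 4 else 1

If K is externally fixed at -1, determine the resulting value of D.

Intervening sets K = -1 and removes its equation (K <- -3G - 3).
D = |H - K|  [with H=3, K=-1]  = 4

4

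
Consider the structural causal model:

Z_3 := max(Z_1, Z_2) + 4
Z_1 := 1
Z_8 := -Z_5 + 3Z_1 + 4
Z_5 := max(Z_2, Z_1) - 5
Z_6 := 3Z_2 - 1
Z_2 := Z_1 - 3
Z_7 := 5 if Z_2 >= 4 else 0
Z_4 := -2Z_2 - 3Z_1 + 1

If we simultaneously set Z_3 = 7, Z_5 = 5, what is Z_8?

2

The joint intervention fixes Z_3 = 7, Z_5 = 5, removing each variable's own equation.
Z_8 = -Z_5 + 3Z_1 + 4  [with Z_5=5, Z_1=1]  = 2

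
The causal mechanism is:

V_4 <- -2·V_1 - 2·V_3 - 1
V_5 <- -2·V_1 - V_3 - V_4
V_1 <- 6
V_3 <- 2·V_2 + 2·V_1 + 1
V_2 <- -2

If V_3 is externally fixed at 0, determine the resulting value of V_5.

do(V_3=0) replaces the equation V_3 <- 2·V_2 + 2·V_1 + 1 with the constant V_3 = 0.
V_4 = -2·V_1 - 2·V_3 - 1  [with V_1=6, V_3=0]  = -13
V_5 = -2·V_1 - V_3 - V_4  [with V_1=6, V_3=0, V_4=-13]  = 1

1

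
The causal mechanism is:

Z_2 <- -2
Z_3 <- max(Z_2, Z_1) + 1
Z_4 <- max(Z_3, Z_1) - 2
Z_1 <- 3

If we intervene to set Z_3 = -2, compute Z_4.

The intervention breaks the incoming arrows to Z_3: Z_3 <- max(Z_2, Z_1) + 1 no longer applies, and Z_3 = -2.
Z_4 = max(Z_3, Z_1) - 2  [with Z_3=-2, Z_1=3]  = 1

1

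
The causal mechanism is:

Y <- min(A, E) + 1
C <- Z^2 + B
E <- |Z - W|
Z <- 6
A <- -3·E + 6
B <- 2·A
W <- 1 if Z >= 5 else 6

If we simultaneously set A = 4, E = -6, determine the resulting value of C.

The joint intervention fixes A = 4, E = -6, removing each variable's own equation.
B = 2·A  [with A=4]  = 8
C = Z^2 + B  [with Z=6, B=8]  = 44

44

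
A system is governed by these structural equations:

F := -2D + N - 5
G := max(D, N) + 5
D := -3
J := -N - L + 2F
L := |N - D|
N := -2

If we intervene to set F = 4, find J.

Under do(F=4), the mechanism F := -2D + N - 5 is discarded; F is fixed at 4.
L = |N - D|  [with N=-2, D=-3]  = 1
J = -N - L + 2F  [with N=-2, L=1, F=4]  = 9

9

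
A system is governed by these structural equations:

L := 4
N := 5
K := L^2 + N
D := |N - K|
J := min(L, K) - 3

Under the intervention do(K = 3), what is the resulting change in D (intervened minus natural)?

The intervention breaks the incoming arrows to K: K := L^2 + N no longer applies, and K = 3.
D = |N - K|  [with N=5, K=3]  = 2
Without intervention: K = L^2 + N  [with L=4, N=5]  = 21; D = |N - K|  [with N=5, K=21]  = 16.
Change = 2 − 16 = -14.

-14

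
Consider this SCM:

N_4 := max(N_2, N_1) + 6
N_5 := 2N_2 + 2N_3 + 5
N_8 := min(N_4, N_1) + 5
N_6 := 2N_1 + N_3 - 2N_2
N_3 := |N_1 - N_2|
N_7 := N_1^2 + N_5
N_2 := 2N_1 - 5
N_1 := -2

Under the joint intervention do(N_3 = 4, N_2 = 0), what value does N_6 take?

Setting N_3 = 4, N_2 = 0 by intervention discards those variables' equations.
N_6 = 2N_1 + N_3 - 2N_2  [with N_1=-2, N_3=4, N_2=0]  = 0

0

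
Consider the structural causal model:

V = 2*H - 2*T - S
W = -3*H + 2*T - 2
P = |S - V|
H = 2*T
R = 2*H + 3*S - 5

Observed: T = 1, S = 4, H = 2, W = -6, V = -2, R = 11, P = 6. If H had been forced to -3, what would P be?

16

The intervention breaks the incoming arrows to H: H = 2*T no longer applies, and H = -3.
V = 2*H - 2*T - S  [with H=-3, T=1, S=4]  = -12
P = |S - V|  [with S=4, V=-12]  = 16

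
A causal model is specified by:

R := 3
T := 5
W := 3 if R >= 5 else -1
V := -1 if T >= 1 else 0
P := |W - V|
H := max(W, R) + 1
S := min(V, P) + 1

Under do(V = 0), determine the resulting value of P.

Intervening sets V = 0 and removes its equation (V := -1 if T >= 1 else 0).
W = 3 if R >= 5 else -1  [with R=3]  = -1
P = |W - V|  [with W=-1, V=0]  = 1

1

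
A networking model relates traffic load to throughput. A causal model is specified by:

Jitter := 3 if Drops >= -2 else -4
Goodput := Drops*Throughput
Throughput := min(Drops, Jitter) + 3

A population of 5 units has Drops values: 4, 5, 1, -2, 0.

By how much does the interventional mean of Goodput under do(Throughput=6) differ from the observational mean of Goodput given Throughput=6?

Under do(Throughput=6), Throughput's equation is replaced by Throughput=6 for every unit. Per-unit Goodput: 24, 30, 6, -12, 0. Mean = 9.6.
Observing Throughput=6 restricts to units where Throughput's equation naturally yields 6: Drops ∈ {4, 5}. In that subpopulation Goodput = 24, 30, mean 27.
Difference = 9.6 − 27 = -17.4.

-17.4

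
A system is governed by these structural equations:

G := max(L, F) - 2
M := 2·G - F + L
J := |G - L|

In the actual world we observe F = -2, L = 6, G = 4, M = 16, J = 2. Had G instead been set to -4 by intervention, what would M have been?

The intervention breaks the incoming arrows to G: G := max(L, F) - 2 no longer applies, and G = -4.
M = 2·G - F + L  [with G=-4, F=-2, L=6]  = 0

0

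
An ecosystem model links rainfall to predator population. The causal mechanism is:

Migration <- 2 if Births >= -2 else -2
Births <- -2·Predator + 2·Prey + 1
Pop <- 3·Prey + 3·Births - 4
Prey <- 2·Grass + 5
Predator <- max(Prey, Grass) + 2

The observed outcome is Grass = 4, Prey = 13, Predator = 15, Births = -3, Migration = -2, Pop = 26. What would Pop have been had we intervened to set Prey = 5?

2

Under do(Prey=5), the mechanism Prey <- 2·Grass + 5 is discarded; Prey is fixed at 5.
Predator = max(Prey, Grass) + 2  [with Prey=5, Grass=4]  = 7
Births = -2·Predator + 2·Prey + 1  [with Predator=7, Prey=5]  = -3
Pop = 3·Prey + 3·Births - 4  [with Prey=5, Births=-3]  = 2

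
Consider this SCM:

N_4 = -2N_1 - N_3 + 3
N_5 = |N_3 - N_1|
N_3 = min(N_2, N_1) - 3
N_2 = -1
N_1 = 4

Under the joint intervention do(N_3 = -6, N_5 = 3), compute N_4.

1

The joint intervention fixes N_3 = -6, N_5 = 3, removing each variable's own equation.
N_4 = -2N_1 - N_3 + 3  [with N_1=4, N_3=-6]  = 1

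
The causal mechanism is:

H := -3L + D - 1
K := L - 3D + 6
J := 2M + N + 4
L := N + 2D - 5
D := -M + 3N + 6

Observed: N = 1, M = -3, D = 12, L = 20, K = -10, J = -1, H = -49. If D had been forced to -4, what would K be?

do(D=-4) replaces the equation D := -M + 3N + 6 with the constant D = -4.
L = N + 2D - 5  [with N=1, D=-4]  = -12
K = L - 3D + 6  [with L=-12, D=-4]  = 6

6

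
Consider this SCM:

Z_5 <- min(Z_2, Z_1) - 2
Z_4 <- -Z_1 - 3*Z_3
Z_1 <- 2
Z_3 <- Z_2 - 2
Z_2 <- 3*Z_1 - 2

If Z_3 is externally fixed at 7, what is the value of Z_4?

The intervention breaks the incoming arrows to Z_3: Z_3 <- Z_2 - 2 no longer applies, and Z_3 = 7.
Z_4 = -Z_1 - 3*Z_3  [with Z_1=2, Z_3=7]  = -23

-23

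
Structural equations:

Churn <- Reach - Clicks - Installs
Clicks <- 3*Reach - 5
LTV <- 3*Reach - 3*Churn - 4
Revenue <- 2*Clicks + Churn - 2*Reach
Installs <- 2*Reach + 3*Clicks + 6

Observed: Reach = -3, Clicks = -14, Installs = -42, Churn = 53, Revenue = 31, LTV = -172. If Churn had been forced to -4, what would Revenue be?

Intervening sets Churn = -4 and removes its equation (Churn <- Reach - Clicks - Installs).
Clicks = 3*Reach - 5  [with Reach=-3]  = -14
Revenue = 2*Clicks + Churn - 2*Reach  [with Clicks=-14, Churn=-4, Reach=-3]  = -26

-26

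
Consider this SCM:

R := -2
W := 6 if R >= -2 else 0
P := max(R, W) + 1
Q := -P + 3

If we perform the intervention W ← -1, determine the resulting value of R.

-2

Under do(W=-1), the mechanism W := 6 if R >= -2 else 0 is discarded; W is fixed at -1.
R is not downstream of the intervention, so its value is determined by the original equations.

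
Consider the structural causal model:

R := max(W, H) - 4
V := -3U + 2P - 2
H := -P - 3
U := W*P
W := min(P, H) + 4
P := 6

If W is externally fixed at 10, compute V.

do(W=10) replaces the equation W := min(P, H) + 4 with the constant W = 10.
U = W*P  [with W=10, P=6]  = 60
V = -3U + 2P - 2  [with U=60, P=6]  = -170

-170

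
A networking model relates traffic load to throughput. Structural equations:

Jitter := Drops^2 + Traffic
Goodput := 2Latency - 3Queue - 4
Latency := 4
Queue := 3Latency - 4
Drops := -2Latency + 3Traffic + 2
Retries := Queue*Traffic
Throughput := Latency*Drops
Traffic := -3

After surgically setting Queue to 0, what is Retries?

0

do(Queue=0) replaces the equation Queue := 3Latency - 4 with the constant Queue = 0.
Retries = Queue*Traffic  [with Queue=0, Traffic=-3]  = 0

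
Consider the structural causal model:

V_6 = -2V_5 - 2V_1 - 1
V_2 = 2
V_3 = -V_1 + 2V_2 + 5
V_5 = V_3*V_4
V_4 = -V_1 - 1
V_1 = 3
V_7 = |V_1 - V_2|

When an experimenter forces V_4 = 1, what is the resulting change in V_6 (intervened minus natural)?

Under do(V_4=1), the mechanism V_4 = -V_1 - 1 is discarded; V_4 is fixed at 1.
V_3 = -V_1 + 2V_2 + 5  [with V_1=3, V_2=2]  = 6
V_5 = V_3*V_4  [with V_3=6, V_4=1]  = 6
V_6 = -2V_5 - 2V_1 - 1  [with V_5=6, V_1=3]  = -19
Without intervention: V_3 = -V_1 + 2V_2 + 5  [with V_1=3, V_2=2]  = 6; V_4 = -V_1 - 1  [with V_1=3]  = -4; V_5 = V_3*V_4  [with V_3=6, V_4=-4]  = -24; V_6 = -2V_5 - 2V_1 - 1  [with V_5=-24, V_1=3]  = 41.
Change = -19 − 41 = -60.

-60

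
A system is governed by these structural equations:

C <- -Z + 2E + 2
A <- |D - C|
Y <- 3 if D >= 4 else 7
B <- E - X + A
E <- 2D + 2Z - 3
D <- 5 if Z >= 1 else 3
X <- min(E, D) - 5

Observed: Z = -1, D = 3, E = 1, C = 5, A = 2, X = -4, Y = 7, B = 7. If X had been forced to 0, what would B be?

3

Intervening sets X = 0 and removes its equation (X <- min(E, D) - 5).
D = 5 if Z >= 1 else 3  [with Z=-1]  = 3
E = 2D + 2Z - 3  [with D=3, Z=-1]  = 1
C = -Z + 2E + 2  [with Z=-1, E=1]  = 5
A = |D - C|  [with D=3, C=5]  = 2
B = E - X + A  [with E=1, X=0, A=2]  = 3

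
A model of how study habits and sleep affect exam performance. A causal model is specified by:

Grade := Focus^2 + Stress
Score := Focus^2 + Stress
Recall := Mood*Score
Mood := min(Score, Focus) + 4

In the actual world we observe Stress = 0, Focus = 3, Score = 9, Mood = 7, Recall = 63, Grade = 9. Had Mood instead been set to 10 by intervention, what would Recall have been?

90

Intervening sets Mood = 10 and removes its equation (Mood := min(Score, Focus) + 4).
Score = Focus^2 + Stress  [with Focus=3, Stress=0]  = 9
Recall = Mood*Score  [with Mood=10, Score=9]  = 90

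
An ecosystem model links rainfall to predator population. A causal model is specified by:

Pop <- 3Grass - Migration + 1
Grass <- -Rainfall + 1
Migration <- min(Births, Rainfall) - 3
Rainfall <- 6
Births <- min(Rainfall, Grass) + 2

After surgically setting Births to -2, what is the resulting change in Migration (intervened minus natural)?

1

The intervention breaks the incoming arrows to Births: Births <- min(Rainfall, Grass) + 2 no longer applies, and Births = -2.
Migration = min(Births, Rainfall) - 3  [with Births=-2, Rainfall=6]  = -5
Without intervention: Grass = -Rainfall + 1  [with Rainfall=6]  = -5; Births = min(Rainfall, Grass) + 2  [with Rainfall=6, Grass=-5]  = -3; Migration = min(Births, Rainfall) - 3  [with Births=-3, Rainfall=6]  = -6.
Change = -5 − (-6) = 1.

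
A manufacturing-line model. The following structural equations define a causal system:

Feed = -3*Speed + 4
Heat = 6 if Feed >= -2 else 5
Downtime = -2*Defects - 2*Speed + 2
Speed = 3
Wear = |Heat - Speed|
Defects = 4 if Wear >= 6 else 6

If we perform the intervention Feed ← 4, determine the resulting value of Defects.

do(Feed=4) replaces the equation Feed = -3*Speed + 4 with the constant Feed = 4.
Heat = 6 if Feed >= -2 else 5  [with Feed=4]  = 6
Wear = |Heat - Speed|  [with Heat=6, Speed=3]  = 3
Defects = 4 if Wear >= 6 else 6  [with Wear=3]  = 6

6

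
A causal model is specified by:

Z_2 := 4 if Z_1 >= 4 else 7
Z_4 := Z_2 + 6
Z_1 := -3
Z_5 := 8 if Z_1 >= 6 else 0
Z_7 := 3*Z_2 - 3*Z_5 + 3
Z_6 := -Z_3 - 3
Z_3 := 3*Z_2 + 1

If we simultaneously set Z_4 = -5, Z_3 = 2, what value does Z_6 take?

The joint intervention fixes Z_4 = -5, Z_3 = 2, removing each variable's own equation.
Z_6 = -Z_3 - 3  [with Z_3=2]  = -5

-5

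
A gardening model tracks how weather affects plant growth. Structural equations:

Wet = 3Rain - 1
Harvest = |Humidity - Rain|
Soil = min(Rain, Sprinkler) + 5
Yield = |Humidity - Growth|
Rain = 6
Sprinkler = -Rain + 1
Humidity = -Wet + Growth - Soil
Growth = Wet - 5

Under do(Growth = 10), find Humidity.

-7

The intervention breaks the incoming arrows to Growth: Growth = Wet - 5 no longer applies, and Growth = 10.
Sprinkler = -Rain + 1  [with Rain=6]  = -5
Soil = min(Rain, Sprinkler) + 5  [with Rain=6, Sprinkler=-5]  = 0
Wet = 3Rain - 1  [with Rain=6]  = 17
Humidity = -Wet + Growth - Soil  [with Wet=17, Growth=10, Soil=0]  = -7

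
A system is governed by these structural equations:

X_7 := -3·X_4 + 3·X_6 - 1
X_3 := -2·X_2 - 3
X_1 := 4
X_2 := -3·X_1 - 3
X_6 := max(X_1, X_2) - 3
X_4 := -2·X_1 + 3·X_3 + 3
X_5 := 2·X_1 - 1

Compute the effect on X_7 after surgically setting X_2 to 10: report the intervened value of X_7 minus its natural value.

468

Under do(X_2=10), the mechanism X_2 := -3·X_1 - 3 is discarded; X_2 is fixed at 10.
X_3 = -2·X_2 - 3  [with X_2=10]  = -23
X_4 = -2·X_1 + 3·X_3 + 3  [with X_1=4, X_3=-23]  = -74
X_6 = max(X_1, X_2) - 3  [with X_1=4, X_2=10]  = 7
X_7 = -3·X_4 + 3·X_6 - 1  [with X_4=-74, X_6=7]  = 242
Without intervention: X_2 = -3·X_1 - 3  [with X_1=4]  = -15; X_3 = -2·X_2 - 3  [with X_2=-15]  = 27; X_4 = -2·X_1 + 3·X_3 + 3  [with X_1=4, X_3=27]  = 76; X_6 = max(X_1, X_2) - 3  [with X_1=4, X_2=-15]  = 1; X_7 = -3·X_4 + 3·X_6 - 1  [with X_4=76, X_6=1]  = -226.
Change = 242 − (-226) = 468.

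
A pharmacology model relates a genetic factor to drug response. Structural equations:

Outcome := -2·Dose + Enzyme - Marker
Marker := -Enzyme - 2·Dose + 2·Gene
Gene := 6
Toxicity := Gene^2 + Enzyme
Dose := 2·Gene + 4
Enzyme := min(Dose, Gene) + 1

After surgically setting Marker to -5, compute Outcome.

-20

Under do(Marker=-5), the mechanism Marker := -Enzyme - 2·Dose + 2·Gene is discarded; Marker is fixed at -5.
Dose = 2·Gene + 4  [with Gene=6]  = 16
Enzyme = min(Dose, Gene) + 1  [with Dose=16, Gene=6]  = 7
Outcome = -2·Dose + Enzyme - Marker  [with Dose=16, Enzyme=7, Marker=-5]  = -20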